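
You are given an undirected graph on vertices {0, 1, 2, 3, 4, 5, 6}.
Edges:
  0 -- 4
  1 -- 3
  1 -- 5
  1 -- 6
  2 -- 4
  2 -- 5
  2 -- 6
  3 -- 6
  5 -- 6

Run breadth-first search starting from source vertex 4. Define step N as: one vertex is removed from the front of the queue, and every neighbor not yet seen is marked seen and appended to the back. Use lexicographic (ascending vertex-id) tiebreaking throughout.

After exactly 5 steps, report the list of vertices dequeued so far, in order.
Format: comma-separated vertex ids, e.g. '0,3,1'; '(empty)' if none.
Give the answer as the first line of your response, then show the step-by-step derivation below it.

4,0,2,5,6

step 1: dequeue 4; queue=[0,2]; order=4
step 2: dequeue 0; queue=[2]; order=4,0
step 3: dequeue 2; queue=[5,6]; order=4,0,2
step 4: dequeue 5; queue=[6,1]; order=4,0,2,5
step 5: dequeue 6; queue=[1,3]; order=4,0,2,5,6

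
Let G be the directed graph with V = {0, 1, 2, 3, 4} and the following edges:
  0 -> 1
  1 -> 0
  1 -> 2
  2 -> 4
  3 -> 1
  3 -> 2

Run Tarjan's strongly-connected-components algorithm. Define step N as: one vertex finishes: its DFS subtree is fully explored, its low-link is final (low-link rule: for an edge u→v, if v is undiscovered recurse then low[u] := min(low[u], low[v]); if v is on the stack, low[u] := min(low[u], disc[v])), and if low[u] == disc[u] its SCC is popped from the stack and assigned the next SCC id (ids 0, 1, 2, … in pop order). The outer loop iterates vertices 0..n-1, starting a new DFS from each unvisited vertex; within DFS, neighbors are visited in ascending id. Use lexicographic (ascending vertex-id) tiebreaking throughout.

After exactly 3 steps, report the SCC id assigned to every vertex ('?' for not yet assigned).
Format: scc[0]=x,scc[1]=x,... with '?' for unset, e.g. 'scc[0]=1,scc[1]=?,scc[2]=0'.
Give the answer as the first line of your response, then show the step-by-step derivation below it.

scc[0]=?,scc[1]=?,scc[2]=1,scc[3]=?,scc[4]=0

step 1: low=(low[0]=0,low[1]=0,low[2]=2,low[3]=?,low[4]=3); scc=(scc[0]=?,scc[1]=?,scc[2]=?,scc[3]=?,scc[4]=0)
step 2: low=(low[0]=0,low[1]=0,low[2]=2,low[3]=?,low[4]=3); scc=(scc[0]=?,scc[1]=?,scc[2]=1,scc[3]=?,scc[4]=0)
step 3: low=(low[0]=0,low[1]=0,low[2]=2,low[3]=?,low[4]=3); scc=(scc[0]=?,scc[1]=?,scc[2]=1,scc[3]=?,scc[4]=0)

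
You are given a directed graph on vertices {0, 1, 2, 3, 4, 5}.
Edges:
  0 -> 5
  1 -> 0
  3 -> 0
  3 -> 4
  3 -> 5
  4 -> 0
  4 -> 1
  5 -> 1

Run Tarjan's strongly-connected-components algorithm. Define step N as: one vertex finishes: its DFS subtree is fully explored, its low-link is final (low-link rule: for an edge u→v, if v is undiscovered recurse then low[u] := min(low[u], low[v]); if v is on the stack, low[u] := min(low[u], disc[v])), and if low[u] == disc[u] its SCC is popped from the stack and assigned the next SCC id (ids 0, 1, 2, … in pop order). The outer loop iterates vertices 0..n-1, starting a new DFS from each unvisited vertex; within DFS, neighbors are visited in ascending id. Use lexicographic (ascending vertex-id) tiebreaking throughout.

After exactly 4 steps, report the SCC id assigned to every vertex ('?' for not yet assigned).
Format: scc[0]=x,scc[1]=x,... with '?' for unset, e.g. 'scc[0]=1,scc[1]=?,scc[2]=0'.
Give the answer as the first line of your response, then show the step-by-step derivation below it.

scc[0]=0,scc[1]=0,scc[2]=1,scc[3]=?,scc[4]=?,scc[5]=0

step 1: low=(low[0]=0,low[1]=0,low[2]=?,low[3]=?,low[4]=?,low[5]=1); scc=(scc[0]=?,scc[1]=?,scc[2]=?,scc[3]=?,scc[4]=?,scc[5]=?)
step 2: low=(low[0]=0,low[1]=0,low[2]=?,low[3]=?,low[4]=?,low[5]=0); scc=(scc[0]=?,scc[1]=?,scc[2]=?,scc[3]=?,scc[4]=?,scc[5]=?)
step 3: low=(low[0]=0,low[1]=0,low[2]=?,low[3]=?,low[4]=?,low[5]=0); scc=(scc[0]=0,scc[1]=0,scc[2]=?,scc[3]=?,scc[4]=?,scc[5]=0)
step 4: low=(low[0]=0,low[1]=0,low[2]=3,low[3]=?,low[4]=?,low[5]=0); scc=(scc[0]=0,scc[1]=0,scc[2]=1,scc[3]=?,scc[4]=?,scc[5]=0)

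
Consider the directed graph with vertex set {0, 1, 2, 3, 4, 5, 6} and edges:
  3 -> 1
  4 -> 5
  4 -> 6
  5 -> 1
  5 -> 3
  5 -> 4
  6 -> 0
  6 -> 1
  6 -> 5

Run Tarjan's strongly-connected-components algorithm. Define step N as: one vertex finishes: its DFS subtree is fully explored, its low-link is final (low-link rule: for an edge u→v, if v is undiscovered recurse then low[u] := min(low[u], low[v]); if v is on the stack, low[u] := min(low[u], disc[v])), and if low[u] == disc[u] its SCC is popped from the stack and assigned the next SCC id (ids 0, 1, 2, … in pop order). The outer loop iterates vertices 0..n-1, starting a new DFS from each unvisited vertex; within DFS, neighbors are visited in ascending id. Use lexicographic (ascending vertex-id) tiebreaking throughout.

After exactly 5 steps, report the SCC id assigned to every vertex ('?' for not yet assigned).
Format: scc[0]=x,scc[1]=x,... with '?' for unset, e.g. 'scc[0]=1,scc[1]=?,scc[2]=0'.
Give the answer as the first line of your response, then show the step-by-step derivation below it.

scc[0]=0,scc[1]=1,scc[2]=2,scc[3]=3,scc[4]=?,scc[5]=?,scc[6]=?

step 1: low=(low[0]=0,low[1]=?,low[2]=?,low[3]=?,low[4]=?,low[5]=?,low[6]=?); scc=(scc[0]=0,scc[1]=?,scc[2]=?,scc[3]=?,scc[4]=?,scc[5]=?,scc[6]=?)
step 2: low=(low[0]=0,low[1]=1,low[2]=?,low[3]=?,low[4]=?,low[5]=?,low[6]=?); scc=(scc[0]=0,scc[1]=1,scc[2]=?,scc[3]=?,scc[4]=?,scc[5]=?,scc[6]=?)
step 3: low=(low[0]=0,low[1]=1,low[2]=2,low[3]=?,low[4]=?,low[5]=?,low[6]=?); scc=(scc[0]=0,scc[1]=1,scc[2]=2,scc[3]=?,scc[4]=?,scc[5]=?,scc[6]=?)
step 4: low=(low[0]=0,low[1]=1,low[2]=2,low[3]=3,low[4]=?,low[5]=?,low[6]=?); scc=(scc[0]=0,scc[1]=1,scc[2]=2,scc[3]=3,scc[4]=?,scc[5]=?,scc[6]=?)
step 5: low=(low[0]=0,low[1]=1,low[2]=2,low[3]=3,low[4]=4,low[5]=4,low[6]=?); scc=(scc[0]=0,scc[1]=1,scc[2]=2,scc[3]=3,scc[4]=?,scc[5]=?,scc[6]=?)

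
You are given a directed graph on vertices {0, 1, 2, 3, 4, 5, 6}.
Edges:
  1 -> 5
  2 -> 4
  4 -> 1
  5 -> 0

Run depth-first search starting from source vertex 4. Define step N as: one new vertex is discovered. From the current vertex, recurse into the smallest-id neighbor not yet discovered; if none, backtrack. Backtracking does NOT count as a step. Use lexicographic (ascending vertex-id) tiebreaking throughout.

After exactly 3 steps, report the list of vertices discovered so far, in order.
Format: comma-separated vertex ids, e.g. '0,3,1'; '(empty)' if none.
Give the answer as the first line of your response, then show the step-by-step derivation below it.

4,1,5

step 1: discover 4; path=4; order=4
step 2: discover 1; path=4>1; order=4,1
step 3: discover 5; path=4>1>5; order=4,1,5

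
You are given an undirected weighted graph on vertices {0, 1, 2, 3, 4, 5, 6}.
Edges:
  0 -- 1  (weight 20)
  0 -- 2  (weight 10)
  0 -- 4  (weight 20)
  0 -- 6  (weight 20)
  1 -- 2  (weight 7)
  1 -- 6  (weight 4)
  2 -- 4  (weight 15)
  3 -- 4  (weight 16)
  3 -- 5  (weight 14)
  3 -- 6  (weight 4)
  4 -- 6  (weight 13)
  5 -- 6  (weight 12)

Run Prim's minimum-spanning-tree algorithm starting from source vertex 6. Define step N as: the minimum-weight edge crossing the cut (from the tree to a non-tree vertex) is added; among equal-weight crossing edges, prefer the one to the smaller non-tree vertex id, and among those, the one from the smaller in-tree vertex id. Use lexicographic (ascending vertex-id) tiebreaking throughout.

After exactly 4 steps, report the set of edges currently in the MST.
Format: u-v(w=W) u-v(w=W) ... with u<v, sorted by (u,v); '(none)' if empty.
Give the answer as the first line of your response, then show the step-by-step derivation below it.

0-2(w=10) 1-2(w=7) 1-6(w=4) 3-6(w=4)

step 1: add edge 1-6 (w=4); MST = {1-6(w=4)}
step 2: add edge 3-6 (w=4); MST = {1-6(w=4) 3-6(w=4)}
step 3: add edge 1-2 (w=7); MST = {1-2(w=7) 1-6(w=4) 3-6(w=4)}
step 4: add edge 0-2 (w=10); MST = {0-2(w=10) 1-2(w=7) 1-6(w=4) 3-6(w=4)}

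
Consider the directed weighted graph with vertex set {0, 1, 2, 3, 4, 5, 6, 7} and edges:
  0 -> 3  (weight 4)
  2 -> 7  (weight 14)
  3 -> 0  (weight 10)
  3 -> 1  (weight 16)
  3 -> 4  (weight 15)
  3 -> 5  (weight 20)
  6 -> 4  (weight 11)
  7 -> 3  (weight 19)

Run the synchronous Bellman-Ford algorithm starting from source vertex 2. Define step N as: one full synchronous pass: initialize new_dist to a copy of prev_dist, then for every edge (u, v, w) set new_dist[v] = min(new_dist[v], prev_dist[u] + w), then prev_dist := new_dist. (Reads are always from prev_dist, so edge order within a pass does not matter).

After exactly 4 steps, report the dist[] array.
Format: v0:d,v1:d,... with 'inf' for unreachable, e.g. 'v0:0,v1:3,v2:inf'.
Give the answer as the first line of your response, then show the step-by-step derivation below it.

v0:43,v1:49,v2:0,v3:33,v4:48,v5:53,v6:inf,v7:14

step 1: dist = v0:inf,v1:inf,v2:0,v3:inf,v4:inf,v5:inf,v6:inf,v7:14
step 2: dist = v0:inf,v1:inf,v2:0,v3:33,v4:inf,v5:inf,v6:inf,v7:14
step 3: dist = v0:43,v1:49,v2:0,v3:33,v4:48,v5:53,v6:inf,v7:14
step 4: dist = v0:43,v1:49,v2:0,v3:33,v4:48,v5:53,v6:inf,v7:14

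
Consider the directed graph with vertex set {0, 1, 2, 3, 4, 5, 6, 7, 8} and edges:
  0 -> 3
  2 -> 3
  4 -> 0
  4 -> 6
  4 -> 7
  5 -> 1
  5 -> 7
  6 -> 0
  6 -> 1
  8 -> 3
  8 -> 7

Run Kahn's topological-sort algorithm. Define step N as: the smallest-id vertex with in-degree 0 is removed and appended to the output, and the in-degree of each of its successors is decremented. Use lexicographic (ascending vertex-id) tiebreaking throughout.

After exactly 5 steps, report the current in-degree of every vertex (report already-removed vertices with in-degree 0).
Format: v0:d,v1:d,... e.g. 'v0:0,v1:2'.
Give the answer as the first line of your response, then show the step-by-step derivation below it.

v0:0,v1:0,v2:0,v3:1,v4:0,v5:0,v6:0,v7:1,v8:0

step 1: output 2; order=[2]; indeg=(2,2,0,2,0,0,1,3,0)
step 2: output 4; order=[2,4]; indeg=(1,2,0,2,0,0,0,2,0)
step 3: output 5; order=[2,4,5]; indeg=(1,1,0,2,0,0,0,1,0)
step 4: output 6; order=[2,4,5,6]; indeg=(0,0,0,2,0,0,0,1,0)
step 5: output 0; order=[2,4,5,6,0]; indeg=(0,0,0,1,0,0,0,1,0)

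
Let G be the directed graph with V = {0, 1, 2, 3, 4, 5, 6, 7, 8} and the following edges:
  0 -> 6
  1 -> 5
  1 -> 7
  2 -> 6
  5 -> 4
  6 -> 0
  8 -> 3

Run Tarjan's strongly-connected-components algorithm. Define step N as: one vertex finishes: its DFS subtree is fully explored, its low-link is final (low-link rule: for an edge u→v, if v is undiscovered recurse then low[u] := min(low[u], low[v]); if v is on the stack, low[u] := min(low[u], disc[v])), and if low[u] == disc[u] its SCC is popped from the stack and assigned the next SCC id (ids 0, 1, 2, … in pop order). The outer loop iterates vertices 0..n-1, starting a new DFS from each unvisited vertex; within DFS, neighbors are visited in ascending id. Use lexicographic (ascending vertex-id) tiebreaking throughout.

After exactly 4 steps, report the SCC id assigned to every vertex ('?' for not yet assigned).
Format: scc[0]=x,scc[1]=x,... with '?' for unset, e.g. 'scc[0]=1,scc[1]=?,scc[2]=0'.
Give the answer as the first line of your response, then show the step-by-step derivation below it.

scc[0]=0,scc[1]=?,scc[2]=?,scc[3]=?,scc[4]=1,scc[5]=2,scc[6]=0,scc[7]=?,scc[8]=?

step 1: low=(low[0]=0,low[1]=?,low[2]=?,low[3]=?,low[4]=?,low[5]=?,low[6]=0,low[7]=?,low[8]=?); scc=(scc[0]=?,scc[1]=?,scc[2]=?,scc[3]=?,scc[4]=?,scc[5]=?,scc[6]=?,scc[7]=?,scc[8]=?)
step 2: low=(low[0]=0,low[1]=?,low[2]=?,low[3]=?,low[4]=?,low[5]=?,low[6]=0,low[7]=?,low[8]=?); scc=(scc[0]=0,scc[1]=?,scc[2]=?,scc[3]=?,scc[4]=?,scc[5]=?,scc[6]=0,scc[7]=?,scc[8]=?)
step 3: low=(low[0]=0,low[1]=2,low[2]=?,low[3]=?,low[4]=4,low[5]=3,low[6]=0,low[7]=?,low[8]=?); scc=(scc[0]=0,scc[1]=?,scc[2]=?,scc[3]=?,scc[4]=1,scc[5]=?,scc[6]=0,scc[7]=?,scc[8]=?)
step 4: low=(low[0]=0,low[1]=2,low[2]=?,low[3]=?,low[4]=4,low[5]=3,low[6]=0,low[7]=?,low[8]=?); scc=(scc[0]=0,scc[1]=?,scc[2]=?,scc[3]=?,scc[4]=1,scc[5]=2,scc[6]=0,scc[7]=?,scc[8]=?)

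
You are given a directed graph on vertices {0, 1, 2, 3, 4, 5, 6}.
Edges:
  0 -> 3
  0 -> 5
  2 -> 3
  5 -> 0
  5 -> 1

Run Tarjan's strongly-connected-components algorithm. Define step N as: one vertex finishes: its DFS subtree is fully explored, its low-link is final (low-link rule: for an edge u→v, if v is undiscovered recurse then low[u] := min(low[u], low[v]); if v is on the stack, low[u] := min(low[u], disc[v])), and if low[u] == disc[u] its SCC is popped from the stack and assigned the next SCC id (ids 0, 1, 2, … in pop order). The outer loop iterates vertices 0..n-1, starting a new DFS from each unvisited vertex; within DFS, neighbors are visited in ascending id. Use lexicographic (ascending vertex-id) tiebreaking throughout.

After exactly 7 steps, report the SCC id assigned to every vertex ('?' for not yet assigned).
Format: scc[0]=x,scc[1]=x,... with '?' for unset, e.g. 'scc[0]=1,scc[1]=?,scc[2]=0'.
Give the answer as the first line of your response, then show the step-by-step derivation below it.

scc[0]=2,scc[1]=1,scc[2]=3,scc[3]=0,scc[4]=4,scc[5]=2,scc[6]=5

step 1: low=(low[0]=0,low[1]=?,low[2]=?,low[3]=1,low[4]=?,low[5]=?,low[6]=?); scc=(scc[0]=?,scc[1]=?,scc[2]=?,scc[3]=0,scc[4]=?,scc[5]=?,scc[6]=?)
step 2: low=(low[0]=0,low[1]=3,low[2]=?,low[3]=1,low[4]=?,low[5]=0,low[6]=?); scc=(scc[0]=?,scc[1]=1,scc[2]=?,scc[3]=0,scc[4]=?,scc[5]=?,scc[6]=?)
step 3: low=(low[0]=0,low[1]=3,low[2]=?,low[3]=1,low[4]=?,low[5]=0,low[6]=?); scc=(scc[0]=?,scc[1]=1,scc[2]=?,scc[3]=0,scc[4]=?,scc[5]=?,scc[6]=?)
step 4: low=(low[0]=0,low[1]=3,low[2]=?,low[3]=1,low[4]=?,low[5]=0,low[6]=?); scc=(scc[0]=2,scc[1]=1,scc[2]=?,scc[3]=0,scc[4]=?,scc[5]=2,scc[6]=?)
step 5: low=(low[0]=0,low[1]=3,low[2]=4,low[3]=1,low[4]=?,low[5]=0,low[6]=?); scc=(scc[0]=2,scc[1]=1,scc[2]=3,scc[3]=0,scc[4]=?,scc[5]=2,scc[6]=?)
step 6: low=(low[0]=0,low[1]=3,low[2]=4,low[3]=1,low[4]=5,low[5]=0,low[6]=?); scc=(scc[0]=2,scc[1]=1,scc[2]=3,scc[3]=0,scc[4]=4,scc[5]=2,scc[6]=?)
step 7: low=(low[0]=0,low[1]=3,low[2]=4,low[3]=1,low[4]=5,low[5]=0,low[6]=6); scc=(scc[0]=2,scc[1]=1,scc[2]=3,scc[3]=0,scc[4]=4,scc[5]=2,scc[6]=5)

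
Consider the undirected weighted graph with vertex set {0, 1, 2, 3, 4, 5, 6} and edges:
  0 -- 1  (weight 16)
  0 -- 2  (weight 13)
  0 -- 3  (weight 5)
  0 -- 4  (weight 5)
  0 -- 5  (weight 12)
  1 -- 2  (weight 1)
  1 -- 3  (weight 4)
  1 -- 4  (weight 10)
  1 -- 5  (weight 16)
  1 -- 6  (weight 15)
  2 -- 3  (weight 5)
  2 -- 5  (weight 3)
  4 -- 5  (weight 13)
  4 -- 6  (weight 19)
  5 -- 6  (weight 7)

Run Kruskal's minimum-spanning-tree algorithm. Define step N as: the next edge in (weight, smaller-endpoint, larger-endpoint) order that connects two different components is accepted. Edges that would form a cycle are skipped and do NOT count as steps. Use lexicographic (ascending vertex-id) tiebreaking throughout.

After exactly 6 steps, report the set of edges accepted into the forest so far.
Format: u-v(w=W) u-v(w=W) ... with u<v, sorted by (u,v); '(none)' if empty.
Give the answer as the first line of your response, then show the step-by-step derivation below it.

0-3(w=5) 0-4(w=5) 1-2(w=1) 1-3(w=4) 2-5(w=3) 5-6(w=7)

step 1: add edge 1-2 (w=1); MST = {1-2(w=1)}
step 2: add edge 2-5 (w=3); MST = {1-2(w=1) 2-5(w=3)}
step 3: add edge 1-3 (w=4); MST = {1-2(w=1) 1-3(w=4) 2-5(w=3)}
step 4: add edge 0-3 (w=5); MST = {0-3(w=5) 1-2(w=1) 1-3(w=4) 2-5(w=3)}
step 5: add edge 0-4 (w=5); MST = {0-3(w=5) 0-4(w=5) 1-2(w=1) 1-3(w=4) 2-5(w=3)}
step 6: add edge 5-6 (w=7); MST = {0-3(w=5) 0-4(w=5) 1-2(w=1) 1-3(w=4) 2-5(w=3) 5-6(w=7)}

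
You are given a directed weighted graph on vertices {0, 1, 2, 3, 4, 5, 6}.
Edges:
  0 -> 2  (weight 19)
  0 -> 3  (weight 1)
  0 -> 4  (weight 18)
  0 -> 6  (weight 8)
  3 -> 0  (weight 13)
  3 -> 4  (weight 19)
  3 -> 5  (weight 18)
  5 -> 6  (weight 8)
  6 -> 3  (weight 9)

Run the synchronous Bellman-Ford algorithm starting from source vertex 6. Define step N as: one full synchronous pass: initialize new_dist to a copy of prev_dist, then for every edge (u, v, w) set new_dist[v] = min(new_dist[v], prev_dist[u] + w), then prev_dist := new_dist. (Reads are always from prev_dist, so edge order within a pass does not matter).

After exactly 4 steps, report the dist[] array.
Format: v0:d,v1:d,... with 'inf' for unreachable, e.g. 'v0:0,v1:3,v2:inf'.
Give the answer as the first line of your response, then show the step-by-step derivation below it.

v0:22,v1:inf,v2:41,v3:9,v4:28,v5:27,v6:0

step 1: dist = v0:inf,v1:inf,v2:inf,v3:9,v4:inf,v5:inf,v6:0
step 2: dist = v0:22,v1:inf,v2:inf,v3:9,v4:28,v5:27,v6:0
step 3: dist = v0:22,v1:inf,v2:41,v3:9,v4:28,v5:27,v6:0
step 4: dist = v0:22,v1:inf,v2:41,v3:9,v4:28,v5:27,v6:0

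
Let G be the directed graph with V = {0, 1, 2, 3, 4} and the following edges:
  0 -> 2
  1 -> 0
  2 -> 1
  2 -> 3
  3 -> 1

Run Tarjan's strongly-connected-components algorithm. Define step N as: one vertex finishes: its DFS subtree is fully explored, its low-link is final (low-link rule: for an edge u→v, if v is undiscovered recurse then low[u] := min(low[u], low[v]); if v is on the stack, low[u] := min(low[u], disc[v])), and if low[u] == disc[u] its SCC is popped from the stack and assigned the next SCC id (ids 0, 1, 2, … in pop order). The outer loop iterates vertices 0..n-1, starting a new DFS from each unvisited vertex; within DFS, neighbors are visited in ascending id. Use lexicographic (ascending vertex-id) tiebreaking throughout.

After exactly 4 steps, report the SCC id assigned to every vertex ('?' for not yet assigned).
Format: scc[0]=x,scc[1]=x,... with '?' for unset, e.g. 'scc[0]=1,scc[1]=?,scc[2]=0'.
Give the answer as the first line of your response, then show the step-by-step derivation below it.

scc[0]=0,scc[1]=0,scc[2]=0,scc[3]=0,scc[4]=?

step 1: low=(low[0]=0,low[1]=0,low[2]=1,low[3]=?,low[4]=?); scc=(scc[0]=?,scc[1]=?,scc[2]=?,scc[3]=?,scc[4]=?)
step 2: low=(low[0]=0,low[1]=0,low[2]=0,low[3]=2,low[4]=?); scc=(scc[0]=?,scc[1]=?,scc[2]=?,scc[3]=?,scc[4]=?)
step 3: low=(low[0]=0,low[1]=0,low[2]=0,low[3]=2,low[4]=?); scc=(scc[0]=?,scc[1]=?,scc[2]=?,scc[3]=?,scc[4]=?)
step 4: low=(low[0]=0,low[1]=0,low[2]=0,low[3]=2,low[4]=?); scc=(scc[0]=0,scc[1]=0,scc[2]=0,scc[3]=0,scc[4]=?)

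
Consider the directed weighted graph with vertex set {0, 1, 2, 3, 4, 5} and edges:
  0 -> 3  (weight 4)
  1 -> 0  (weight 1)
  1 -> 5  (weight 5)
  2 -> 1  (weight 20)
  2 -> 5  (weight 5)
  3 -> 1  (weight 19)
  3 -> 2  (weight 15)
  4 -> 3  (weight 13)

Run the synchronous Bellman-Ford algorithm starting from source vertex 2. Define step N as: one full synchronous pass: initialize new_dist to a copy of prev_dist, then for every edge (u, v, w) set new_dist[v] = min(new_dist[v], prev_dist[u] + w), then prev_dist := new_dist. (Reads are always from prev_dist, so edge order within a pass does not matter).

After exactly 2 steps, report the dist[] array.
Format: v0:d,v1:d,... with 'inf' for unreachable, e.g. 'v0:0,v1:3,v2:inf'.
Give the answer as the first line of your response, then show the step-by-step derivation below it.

v0:21,v1:20,v2:0,v3:inf,v4:inf,v5:5

step 1: dist = v0:inf,v1:20,v2:0,v3:inf,v4:inf,v5:5
step 2: dist = v0:21,v1:20,v2:0,v3:inf,v4:inf,v5:5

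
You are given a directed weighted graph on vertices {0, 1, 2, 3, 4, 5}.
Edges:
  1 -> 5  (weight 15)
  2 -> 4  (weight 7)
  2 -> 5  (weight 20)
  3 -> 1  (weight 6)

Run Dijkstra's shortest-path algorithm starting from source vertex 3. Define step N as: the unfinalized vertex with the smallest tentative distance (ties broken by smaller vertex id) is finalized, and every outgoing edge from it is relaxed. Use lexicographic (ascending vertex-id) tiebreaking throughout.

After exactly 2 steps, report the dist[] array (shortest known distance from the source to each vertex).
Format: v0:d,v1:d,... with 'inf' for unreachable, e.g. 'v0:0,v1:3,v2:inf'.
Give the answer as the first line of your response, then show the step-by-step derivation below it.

v0:inf,v1:6,v2:inf,v3:0,v4:inf,v5:21

step 1: dist = v0:inf,v1:6,v2:inf,v3:0,v4:inf,v5:inf
step 2: dist = v0:inf,v1:6,v2:inf,v3:0,v4:inf,v5:21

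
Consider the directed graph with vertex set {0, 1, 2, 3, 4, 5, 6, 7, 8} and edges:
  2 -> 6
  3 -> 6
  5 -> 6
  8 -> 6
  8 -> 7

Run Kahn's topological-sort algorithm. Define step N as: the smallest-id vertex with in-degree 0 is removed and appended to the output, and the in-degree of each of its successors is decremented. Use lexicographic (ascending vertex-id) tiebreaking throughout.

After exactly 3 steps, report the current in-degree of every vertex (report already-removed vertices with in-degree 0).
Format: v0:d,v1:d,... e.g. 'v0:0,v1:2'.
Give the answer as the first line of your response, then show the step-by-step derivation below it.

v0:0,v1:0,v2:0,v3:0,v4:0,v5:0,v6:3,v7:1,v8:0

step 1: output 0; order=[0]; indeg=(0,0,0,0,0,0,4,1,0)
step 2: output 1; order=[0,1]; indeg=(0,0,0,0,0,0,4,1,0)
step 3: output 2; order=[0,1,2]; indeg=(0,0,0,0,0,0,3,1,0)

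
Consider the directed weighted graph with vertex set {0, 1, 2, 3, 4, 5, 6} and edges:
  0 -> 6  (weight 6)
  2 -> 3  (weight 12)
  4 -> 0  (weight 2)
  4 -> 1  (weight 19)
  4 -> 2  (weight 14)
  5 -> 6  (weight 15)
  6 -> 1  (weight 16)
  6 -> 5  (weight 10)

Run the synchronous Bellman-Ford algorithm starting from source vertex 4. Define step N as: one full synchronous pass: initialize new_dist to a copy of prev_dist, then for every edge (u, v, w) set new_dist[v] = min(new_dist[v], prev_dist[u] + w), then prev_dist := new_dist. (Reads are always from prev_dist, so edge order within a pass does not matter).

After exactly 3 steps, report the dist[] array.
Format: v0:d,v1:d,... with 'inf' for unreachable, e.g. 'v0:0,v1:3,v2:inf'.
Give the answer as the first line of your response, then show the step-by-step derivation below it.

v0:2,v1:19,v2:14,v3:26,v4:0,v5:18,v6:8

step 1: dist = v0:2,v1:19,v2:14,v3:inf,v4:0,v5:inf,v6:inf
step 2: dist = v0:2,v1:19,v2:14,v3:26,v4:0,v5:inf,v6:8
step 3: dist = v0:2,v1:19,v2:14,v3:26,v4:0,v5:18,v6:8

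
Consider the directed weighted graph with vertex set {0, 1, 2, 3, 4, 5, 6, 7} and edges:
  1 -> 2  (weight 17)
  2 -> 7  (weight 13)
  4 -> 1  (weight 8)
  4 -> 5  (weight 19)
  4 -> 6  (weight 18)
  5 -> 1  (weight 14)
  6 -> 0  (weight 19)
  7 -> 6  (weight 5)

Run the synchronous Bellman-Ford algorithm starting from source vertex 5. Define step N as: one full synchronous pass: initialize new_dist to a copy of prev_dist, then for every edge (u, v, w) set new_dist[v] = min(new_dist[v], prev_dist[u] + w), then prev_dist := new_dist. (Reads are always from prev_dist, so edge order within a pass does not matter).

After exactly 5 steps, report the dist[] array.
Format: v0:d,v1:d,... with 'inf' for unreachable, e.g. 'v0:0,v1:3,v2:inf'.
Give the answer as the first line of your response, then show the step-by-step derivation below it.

v0:68,v1:14,v2:31,v3:inf,v4:inf,v5:0,v6:49,v7:44

step 1: dist = v0:inf,v1:14,v2:inf,v3:inf,v4:inf,v5:0,v6:inf,v7:inf
step 2: dist = v0:inf,v1:14,v2:31,v3:inf,v4:inf,v5:0,v6:inf,v7:inf
step 3: dist = v0:inf,v1:14,v2:31,v3:inf,v4:inf,v5:0,v6:inf,v7:44
step 4: dist = v0:inf,v1:14,v2:31,v3:inf,v4:inf,v5:0,v6:49,v7:44
step 5: dist = v0:68,v1:14,v2:31,v3:inf,v4:inf,v5:0,v6:49,v7:44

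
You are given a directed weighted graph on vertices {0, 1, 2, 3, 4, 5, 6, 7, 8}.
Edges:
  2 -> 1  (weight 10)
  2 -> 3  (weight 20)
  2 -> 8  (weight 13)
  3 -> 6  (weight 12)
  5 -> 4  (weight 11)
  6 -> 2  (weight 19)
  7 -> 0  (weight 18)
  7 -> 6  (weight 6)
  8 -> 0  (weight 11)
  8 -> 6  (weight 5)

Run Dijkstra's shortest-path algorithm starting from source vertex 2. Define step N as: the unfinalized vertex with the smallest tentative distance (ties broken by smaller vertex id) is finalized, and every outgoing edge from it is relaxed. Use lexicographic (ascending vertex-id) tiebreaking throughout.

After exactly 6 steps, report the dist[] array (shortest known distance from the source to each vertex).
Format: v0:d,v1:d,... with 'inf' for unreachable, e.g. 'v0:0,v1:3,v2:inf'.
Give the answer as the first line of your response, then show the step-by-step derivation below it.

v0:24,v1:10,v2:0,v3:20,v4:inf,v5:inf,v6:18,v7:inf,v8:13

step 1: dist = v0:inf,v1:10,v2:0,v3:20,v4:inf,v5:inf,v6:inf,v7:inf,v8:13
step 2: dist = v0:inf,v1:10,v2:0,v3:20,v4:inf,v5:inf,v6:inf,v7:inf,v8:13
step 3: dist = v0:24,v1:10,v2:0,v3:20,v4:inf,v5:inf,v6:18,v7:inf,v8:13
step 4: dist = v0:24,v1:10,v2:0,v3:20,v4:inf,v5:inf,v6:18,v7:inf,v8:13
step 5: dist = v0:24,v1:10,v2:0,v3:20,v4:inf,v5:inf,v6:18,v7:inf,v8:13
step 6: dist = v0:24,v1:10,v2:0,v3:20,v4:inf,v5:inf,v6:18,v7:inf,v8:13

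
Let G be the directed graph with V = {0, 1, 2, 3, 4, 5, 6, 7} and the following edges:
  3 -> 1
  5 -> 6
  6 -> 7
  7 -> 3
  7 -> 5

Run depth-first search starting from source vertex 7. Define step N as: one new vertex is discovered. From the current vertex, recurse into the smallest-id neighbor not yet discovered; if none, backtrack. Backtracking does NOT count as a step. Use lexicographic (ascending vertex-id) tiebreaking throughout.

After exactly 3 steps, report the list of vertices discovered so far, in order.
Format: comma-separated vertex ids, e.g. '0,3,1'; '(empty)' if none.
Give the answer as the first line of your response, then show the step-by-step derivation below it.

7,3,1

step 1: discover 7; path=7; order=7
step 2: discover 3; path=7>3; order=7,3
step 3: discover 1; path=7>3>1; order=7,3,1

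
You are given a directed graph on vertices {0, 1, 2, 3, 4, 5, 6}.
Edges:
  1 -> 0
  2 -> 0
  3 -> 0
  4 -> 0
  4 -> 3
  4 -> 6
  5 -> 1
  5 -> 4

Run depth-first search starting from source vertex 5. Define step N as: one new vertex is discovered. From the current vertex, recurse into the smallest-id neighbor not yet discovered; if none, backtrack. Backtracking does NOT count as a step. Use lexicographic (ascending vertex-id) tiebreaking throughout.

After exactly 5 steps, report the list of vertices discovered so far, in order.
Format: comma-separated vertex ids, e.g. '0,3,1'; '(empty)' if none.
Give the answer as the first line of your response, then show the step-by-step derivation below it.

5,1,0,4,3

step 1: discover 5; path=5; order=5
step 2: discover 1; path=5>1; order=5,1
step 3: discover 0; path=5>1>0; order=5,1,0
step 4: discover 4; path=5>4; order=5,1,0,4
step 5: discover 3; path=5>4>3; order=5,1,0,4,3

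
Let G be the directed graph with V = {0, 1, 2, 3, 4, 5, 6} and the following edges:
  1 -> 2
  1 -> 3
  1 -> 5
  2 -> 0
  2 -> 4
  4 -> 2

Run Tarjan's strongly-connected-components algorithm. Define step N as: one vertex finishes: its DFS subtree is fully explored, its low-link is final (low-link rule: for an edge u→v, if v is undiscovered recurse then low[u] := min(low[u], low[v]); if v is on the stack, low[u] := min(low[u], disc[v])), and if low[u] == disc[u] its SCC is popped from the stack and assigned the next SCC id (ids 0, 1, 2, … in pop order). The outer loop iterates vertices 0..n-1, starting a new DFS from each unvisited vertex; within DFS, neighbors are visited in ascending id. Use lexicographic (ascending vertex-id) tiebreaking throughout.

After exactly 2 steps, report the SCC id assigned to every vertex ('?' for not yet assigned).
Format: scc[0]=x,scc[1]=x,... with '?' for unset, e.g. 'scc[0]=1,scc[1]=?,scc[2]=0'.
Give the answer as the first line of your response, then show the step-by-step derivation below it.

scc[0]=0,scc[1]=?,scc[2]=?,scc[3]=?,scc[4]=?,scc[5]=?,scc[6]=?

step 1: low=(low[0]=0,low[1]=?,low[2]=?,low[3]=?,low[4]=?,low[5]=?,low[6]=?); scc=(scc[0]=0,scc[1]=?,scc[2]=?,scc[3]=?,scc[4]=?,scc[5]=?,scc[6]=?)
step 2: low=(low[0]=0,low[1]=1,low[2]=2,low[3]=?,low[4]=2,low[5]=?,low[6]=?); scc=(scc[0]=0,scc[1]=?,scc[2]=?,scc[3]=?,scc[4]=?,scc[5]=?,scc[6]=?)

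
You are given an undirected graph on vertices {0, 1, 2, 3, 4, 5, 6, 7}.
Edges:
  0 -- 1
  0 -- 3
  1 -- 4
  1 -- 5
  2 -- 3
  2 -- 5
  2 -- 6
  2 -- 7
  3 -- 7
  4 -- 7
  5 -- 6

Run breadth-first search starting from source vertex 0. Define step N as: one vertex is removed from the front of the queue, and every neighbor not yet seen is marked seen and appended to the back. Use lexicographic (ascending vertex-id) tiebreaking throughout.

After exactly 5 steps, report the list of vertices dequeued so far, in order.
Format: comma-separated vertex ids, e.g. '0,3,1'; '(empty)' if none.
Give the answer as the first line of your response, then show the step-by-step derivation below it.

0,1,3,4,5

step 1: dequeue 0; queue=[1,3]; order=0
step 2: dequeue 1; queue=[3,4,5]; order=0,1
step 3: dequeue 3; queue=[4,5,2,7]; order=0,1,3
step 4: dequeue 4; queue=[5,2,7]; order=0,1,3,4
step 5: dequeue 5; queue=[2,7,6]; order=0,1,3,4,5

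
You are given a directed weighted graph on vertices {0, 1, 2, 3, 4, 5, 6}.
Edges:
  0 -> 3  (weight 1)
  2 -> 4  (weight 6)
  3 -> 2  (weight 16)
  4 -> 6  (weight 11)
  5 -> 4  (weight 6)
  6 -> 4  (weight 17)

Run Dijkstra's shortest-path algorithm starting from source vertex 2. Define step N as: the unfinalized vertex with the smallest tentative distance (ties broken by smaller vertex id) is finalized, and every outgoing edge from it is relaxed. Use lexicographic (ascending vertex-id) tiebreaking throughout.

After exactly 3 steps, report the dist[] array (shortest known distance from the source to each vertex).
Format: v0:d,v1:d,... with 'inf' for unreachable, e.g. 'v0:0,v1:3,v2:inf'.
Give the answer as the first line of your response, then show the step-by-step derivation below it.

v0:inf,v1:inf,v2:0,v3:inf,v4:6,v5:inf,v6:17

step 1: dist = v0:inf,v1:inf,v2:0,v3:inf,v4:6,v5:inf,v6:inf
step 2: dist = v0:inf,v1:inf,v2:0,v3:inf,v4:6,v5:inf,v6:17
step 3: dist = v0:inf,v1:inf,v2:0,v3:inf,v4:6,v5:inf,v6:17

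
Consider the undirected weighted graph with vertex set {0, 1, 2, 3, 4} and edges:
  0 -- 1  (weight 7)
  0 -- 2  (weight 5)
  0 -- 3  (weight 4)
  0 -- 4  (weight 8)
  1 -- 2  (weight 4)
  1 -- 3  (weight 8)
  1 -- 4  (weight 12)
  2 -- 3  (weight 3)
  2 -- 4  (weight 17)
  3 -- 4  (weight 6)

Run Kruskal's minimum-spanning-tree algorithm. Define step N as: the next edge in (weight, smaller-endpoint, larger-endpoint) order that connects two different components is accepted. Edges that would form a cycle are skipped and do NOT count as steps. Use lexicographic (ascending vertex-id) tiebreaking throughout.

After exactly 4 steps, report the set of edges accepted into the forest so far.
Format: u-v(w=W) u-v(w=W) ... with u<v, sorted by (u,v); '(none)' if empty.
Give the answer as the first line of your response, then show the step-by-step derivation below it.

0-3(w=4) 1-2(w=4) 2-3(w=3) 3-4(w=6)

step 1: add edge 2-3 (w=3); MST = {2-3(w=3)}
step 2: add edge 0-3 (w=4); MST = {0-3(w=4) 2-3(w=3)}
step 3: add edge 1-2 (w=4); MST = {0-3(w=4) 1-2(w=4) 2-3(w=3)}
step 4: add edge 3-4 (w=6); MST = {0-3(w=4) 1-2(w=4) 2-3(w=3) 3-4(w=6)}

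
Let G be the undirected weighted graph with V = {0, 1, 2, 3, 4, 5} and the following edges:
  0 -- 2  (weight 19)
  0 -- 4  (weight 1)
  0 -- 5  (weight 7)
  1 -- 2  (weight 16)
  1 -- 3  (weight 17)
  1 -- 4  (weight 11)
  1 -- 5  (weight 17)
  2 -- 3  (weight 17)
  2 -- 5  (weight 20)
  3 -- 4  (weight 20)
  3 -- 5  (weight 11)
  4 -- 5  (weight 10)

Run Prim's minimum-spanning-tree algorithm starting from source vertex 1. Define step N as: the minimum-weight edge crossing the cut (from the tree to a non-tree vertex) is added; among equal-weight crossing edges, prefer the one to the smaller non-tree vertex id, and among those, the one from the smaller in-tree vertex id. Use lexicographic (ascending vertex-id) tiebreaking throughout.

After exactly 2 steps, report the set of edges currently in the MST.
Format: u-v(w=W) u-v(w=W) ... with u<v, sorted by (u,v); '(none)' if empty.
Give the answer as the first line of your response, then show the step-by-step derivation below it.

0-4(w=1) 1-4(w=11)

step 1: add edge 1-4 (w=11); MST = {1-4(w=11)}
step 2: add edge 0-4 (w=1); MST = {0-4(w=1) 1-4(w=11)}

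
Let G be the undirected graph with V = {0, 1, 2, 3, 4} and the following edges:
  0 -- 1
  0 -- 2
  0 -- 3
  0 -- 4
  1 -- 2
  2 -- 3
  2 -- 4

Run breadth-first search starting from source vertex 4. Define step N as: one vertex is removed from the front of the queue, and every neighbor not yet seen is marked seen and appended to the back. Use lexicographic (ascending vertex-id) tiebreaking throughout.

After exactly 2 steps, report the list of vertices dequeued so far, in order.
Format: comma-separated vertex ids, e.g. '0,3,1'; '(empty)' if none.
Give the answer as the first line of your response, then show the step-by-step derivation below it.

4,0

step 1: dequeue 4; queue=[0,2]; order=4
step 2: dequeue 0; queue=[2,1,3]; order=4,0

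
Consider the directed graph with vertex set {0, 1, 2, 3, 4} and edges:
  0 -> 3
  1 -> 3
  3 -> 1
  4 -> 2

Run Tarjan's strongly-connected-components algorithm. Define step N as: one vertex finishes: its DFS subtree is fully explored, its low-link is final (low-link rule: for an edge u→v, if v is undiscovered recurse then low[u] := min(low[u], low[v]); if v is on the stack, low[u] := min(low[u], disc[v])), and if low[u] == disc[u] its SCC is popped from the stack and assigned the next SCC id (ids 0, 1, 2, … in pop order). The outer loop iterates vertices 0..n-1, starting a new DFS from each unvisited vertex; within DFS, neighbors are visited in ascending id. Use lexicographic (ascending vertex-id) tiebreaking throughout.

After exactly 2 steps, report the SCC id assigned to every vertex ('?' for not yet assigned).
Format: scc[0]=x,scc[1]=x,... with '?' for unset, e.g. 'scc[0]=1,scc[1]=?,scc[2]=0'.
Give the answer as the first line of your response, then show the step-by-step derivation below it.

scc[0]=?,scc[1]=0,scc[2]=?,scc[3]=0,scc[4]=?

step 1: low=(low[0]=0,low[1]=1,low[2]=?,low[3]=1,low[4]=?); scc=(scc[0]=?,scc[1]=?,scc[2]=?,scc[3]=?,scc[4]=?)
step 2: low=(low[0]=0,low[1]=1,low[2]=?,low[3]=1,low[4]=?); scc=(scc[0]=?,scc[1]=0,scc[2]=?,scc[3]=0,scc[4]=?)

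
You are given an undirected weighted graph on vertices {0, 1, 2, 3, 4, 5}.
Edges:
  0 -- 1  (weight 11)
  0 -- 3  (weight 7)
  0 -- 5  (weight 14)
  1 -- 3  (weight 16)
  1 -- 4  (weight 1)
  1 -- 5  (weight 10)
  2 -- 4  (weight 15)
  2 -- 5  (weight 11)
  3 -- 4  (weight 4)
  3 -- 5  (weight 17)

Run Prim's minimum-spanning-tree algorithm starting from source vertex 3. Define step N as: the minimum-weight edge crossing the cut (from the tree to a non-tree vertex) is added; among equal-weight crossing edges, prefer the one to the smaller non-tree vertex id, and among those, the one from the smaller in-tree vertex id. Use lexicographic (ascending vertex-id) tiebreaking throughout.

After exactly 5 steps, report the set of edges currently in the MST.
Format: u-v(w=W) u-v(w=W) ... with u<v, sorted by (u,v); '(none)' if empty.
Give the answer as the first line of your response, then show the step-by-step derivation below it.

0-3(w=7) 1-4(w=1) 1-5(w=10) 2-5(w=11) 3-4(w=4)

step 1: add edge 3-4 (w=4); MST = {3-4(w=4)}
step 2: add edge 1-4 (w=1); MST = {1-4(w=1) 3-4(w=4)}
step 3: add edge 0-3 (w=7); MST = {0-3(w=7) 1-4(w=1) 3-4(w=4)}
step 4: add edge 1-5 (w=10); MST = {0-3(w=7) 1-4(w=1) 1-5(w=10) 3-4(w=4)}
step 5: add edge 2-5 (w=11); MST = {0-3(w=7) 1-4(w=1) 1-5(w=10) 2-5(w=11) 3-4(w=4)}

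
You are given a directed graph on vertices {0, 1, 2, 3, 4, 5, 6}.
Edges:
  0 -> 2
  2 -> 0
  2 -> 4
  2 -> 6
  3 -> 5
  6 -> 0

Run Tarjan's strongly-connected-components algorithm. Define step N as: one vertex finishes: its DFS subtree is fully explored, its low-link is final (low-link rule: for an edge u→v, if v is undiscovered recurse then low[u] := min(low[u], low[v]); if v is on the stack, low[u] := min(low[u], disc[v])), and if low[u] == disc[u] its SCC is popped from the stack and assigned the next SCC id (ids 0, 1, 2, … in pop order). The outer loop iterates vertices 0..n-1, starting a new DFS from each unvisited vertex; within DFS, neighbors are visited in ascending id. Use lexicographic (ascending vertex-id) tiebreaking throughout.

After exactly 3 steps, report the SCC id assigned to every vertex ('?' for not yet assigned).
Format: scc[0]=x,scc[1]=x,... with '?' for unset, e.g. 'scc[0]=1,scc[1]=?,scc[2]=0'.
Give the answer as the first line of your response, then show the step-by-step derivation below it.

scc[0]=?,scc[1]=?,scc[2]=?,scc[3]=?,scc[4]=0,scc[5]=?,scc[6]=?

step 1: low=(low[0]=0,low[1]=?,low[2]=0,low[3]=?,low[4]=2,low[5]=?,low[6]=?); scc=(scc[0]=?,scc[1]=?,scc[2]=?,scc[3]=?,scc[4]=0,scc[5]=?,scc[6]=?)
step 2: low=(low[0]=0,low[1]=?,low[2]=0,low[3]=?,low[4]=2,low[5]=?,low[6]=0); scc=(scc[0]=?,scc[1]=?,scc[2]=?,scc[3]=?,scc[4]=0,scc[5]=?,scc[6]=?)
step 3: low=(low[0]=0,low[1]=?,low[2]=0,low[3]=?,low[4]=2,low[5]=?,low[6]=0); scc=(scc[0]=?,scc[1]=?,scc[2]=?,scc[3]=?,scc[4]=0,scc[5]=?,scc[6]=?)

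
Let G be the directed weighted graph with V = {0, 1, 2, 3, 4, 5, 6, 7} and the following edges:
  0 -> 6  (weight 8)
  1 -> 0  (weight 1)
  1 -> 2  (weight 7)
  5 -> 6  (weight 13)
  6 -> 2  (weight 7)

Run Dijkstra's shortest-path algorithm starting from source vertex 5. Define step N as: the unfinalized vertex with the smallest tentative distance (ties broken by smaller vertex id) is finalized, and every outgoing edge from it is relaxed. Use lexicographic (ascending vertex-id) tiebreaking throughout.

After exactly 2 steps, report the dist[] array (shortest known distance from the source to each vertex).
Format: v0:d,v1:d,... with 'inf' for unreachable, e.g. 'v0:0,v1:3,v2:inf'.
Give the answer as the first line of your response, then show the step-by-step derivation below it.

v0:inf,v1:inf,v2:20,v3:inf,v4:inf,v5:0,v6:13,v7:inf

step 1: dist = v0:inf,v1:inf,v2:inf,v3:inf,v4:inf,v5:0,v6:13,v7:inf
step 2: dist = v0:inf,v1:inf,v2:20,v3:inf,v4:inf,v5:0,v6:13,v7:inf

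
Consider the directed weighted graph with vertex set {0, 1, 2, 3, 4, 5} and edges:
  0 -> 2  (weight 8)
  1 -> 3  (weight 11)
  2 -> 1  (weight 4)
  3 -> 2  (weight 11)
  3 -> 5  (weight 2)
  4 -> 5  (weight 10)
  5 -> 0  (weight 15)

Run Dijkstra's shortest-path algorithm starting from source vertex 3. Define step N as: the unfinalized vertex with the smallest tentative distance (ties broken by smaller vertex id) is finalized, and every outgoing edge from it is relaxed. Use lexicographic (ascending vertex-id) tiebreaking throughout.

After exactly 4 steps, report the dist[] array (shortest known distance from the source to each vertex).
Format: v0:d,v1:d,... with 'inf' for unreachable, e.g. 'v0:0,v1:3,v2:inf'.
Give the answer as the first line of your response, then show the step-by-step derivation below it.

v0:17,v1:15,v2:11,v3:0,v4:inf,v5:2

step 1: dist = v0:inf,v1:inf,v2:11,v3:0,v4:inf,v5:2
step 2: dist = v0:17,v1:inf,v2:11,v3:0,v4:inf,v5:2
step 3: dist = v0:17,v1:15,v2:11,v3:0,v4:inf,v5:2
step 4: dist = v0:17,v1:15,v2:11,v3:0,v4:inf,v5:2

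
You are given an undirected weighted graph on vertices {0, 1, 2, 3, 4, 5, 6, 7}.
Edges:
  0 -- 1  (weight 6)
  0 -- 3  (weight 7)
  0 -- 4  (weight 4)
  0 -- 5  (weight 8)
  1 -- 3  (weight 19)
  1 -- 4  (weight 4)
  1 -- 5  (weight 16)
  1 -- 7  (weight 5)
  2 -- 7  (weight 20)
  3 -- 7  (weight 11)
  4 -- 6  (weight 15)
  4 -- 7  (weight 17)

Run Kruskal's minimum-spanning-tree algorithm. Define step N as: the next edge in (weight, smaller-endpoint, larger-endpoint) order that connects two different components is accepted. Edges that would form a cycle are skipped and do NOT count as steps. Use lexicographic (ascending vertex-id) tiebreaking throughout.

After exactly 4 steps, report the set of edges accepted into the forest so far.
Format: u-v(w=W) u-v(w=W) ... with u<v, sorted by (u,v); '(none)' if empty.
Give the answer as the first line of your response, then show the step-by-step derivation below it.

0-3(w=7) 0-4(w=4) 1-4(w=4) 1-7(w=5)

step 1: add edge 0-4 (w=4); MST = {0-4(w=4)}
step 2: add edge 1-4 (w=4); MST = {0-4(w=4) 1-4(w=4)}
step 3: add edge 1-7 (w=5); MST = {0-4(w=4) 1-4(w=4) 1-7(w=5)}
step 4: add edge 0-3 (w=7); MST = {0-3(w=7) 0-4(w=4) 1-4(w=4) 1-7(w=5)}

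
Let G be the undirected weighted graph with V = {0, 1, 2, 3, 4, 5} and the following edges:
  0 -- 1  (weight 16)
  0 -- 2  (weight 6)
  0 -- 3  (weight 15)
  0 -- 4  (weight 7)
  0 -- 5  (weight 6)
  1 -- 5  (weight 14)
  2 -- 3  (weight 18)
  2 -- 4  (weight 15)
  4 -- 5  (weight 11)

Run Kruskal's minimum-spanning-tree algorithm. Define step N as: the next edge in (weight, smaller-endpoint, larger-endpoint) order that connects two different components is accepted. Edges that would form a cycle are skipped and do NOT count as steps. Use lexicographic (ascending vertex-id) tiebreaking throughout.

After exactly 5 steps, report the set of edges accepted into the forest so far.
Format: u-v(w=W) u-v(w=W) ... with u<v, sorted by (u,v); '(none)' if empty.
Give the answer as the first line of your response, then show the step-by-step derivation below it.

0-2(w=6) 0-3(w=15) 0-4(w=7) 0-5(w=6) 1-5(w=14)

step 1: add edge 0-2 (w=6); MST = {0-2(w=6)}
step 2: add edge 0-5 (w=6); MST = {0-2(w=6) 0-5(w=6)}
step 3: add edge 0-4 (w=7); MST = {0-2(w=6) 0-4(w=7) 0-5(w=6)}
step 4: add edge 1-5 (w=14); MST = {0-2(w=6) 0-4(w=7) 0-5(w=6) 1-5(w=14)}
step 5: add edge 0-3 (w=15); MST = {0-2(w=6) 0-3(w=15) 0-4(w=7) 0-5(w=6) 1-5(w=14)}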